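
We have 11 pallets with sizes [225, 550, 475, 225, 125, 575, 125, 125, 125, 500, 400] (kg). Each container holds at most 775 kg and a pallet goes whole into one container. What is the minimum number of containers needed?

5

Total = 575 + 550 + 500 + 475 + 400 + 225 + 225 + 125 + 125 + 125 + 125 = 3450 kg.
Lower bound: ⌈3450/775⌉ = 5 containers.
A packing using 5 containers:
  container 1: 575 + 125 = 700
  container 2: 550 + 225 = 775
  container 3: 500 + 225 = 725
  container 4: 475 + 125 + 125 = 725
  container 5: 400 + 125 = 525
This matches the lower bound, so 5 is optimal.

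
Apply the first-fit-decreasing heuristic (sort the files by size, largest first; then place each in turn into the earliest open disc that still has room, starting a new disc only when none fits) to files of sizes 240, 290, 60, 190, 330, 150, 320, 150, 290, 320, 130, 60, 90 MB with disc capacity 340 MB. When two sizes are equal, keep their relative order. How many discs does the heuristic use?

9

Sorted descending: 330, 320, 320, 290, 290, 240, 190, 150, 150, 130, 90, 60, 60.
  330 → disc 1 (new)  [load 330/340]
  320 → disc 2 (new)  [load 320/340]
  320 → disc 3 (new)  [load 320/340]
  290 → disc 4 (new)  [load 290/340]
  290 → disc 5 (new)  [load 290/340]
  240 → disc 6 (new)  [load 240/340]
  190 → disc 7 (new)  [load 190/340]
  150 → disc 7  [load 340/340]
  150 → disc 8 (new)  [load 150/340]
  130 → disc 8  [load 280/340]
  90 → disc 6  [load 330/340]
  60 → disc 8  [load 340/340]
  60 → disc 9 (new)  [load 60/340]
9 discs opened.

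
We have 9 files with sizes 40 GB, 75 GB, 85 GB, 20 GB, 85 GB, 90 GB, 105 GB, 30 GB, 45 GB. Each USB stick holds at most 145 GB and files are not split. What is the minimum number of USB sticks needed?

5

Total = 105 + 90 + 85 + 85 + 75 + 45 + 40 + 30 + 20 = 575 GB.
Lower bound: ⌈575/145⌉ = 4 USB sticks.
Also, 5 files each exceed 145/2 GB, and no two of those can share a USB stick, so at least 5 USB sticks are needed.
A packing using 5 USB sticks:
  USB stick 1: 105 + 40 = 145
  USB stick 2: 90 + 45 = 135
  USB stick 3: 85 + 30 + 20 = 135
  USB stick 4: 85 = 85
  USB stick 5: 75 = 75
This matches the lower bound, so 5 is optimal.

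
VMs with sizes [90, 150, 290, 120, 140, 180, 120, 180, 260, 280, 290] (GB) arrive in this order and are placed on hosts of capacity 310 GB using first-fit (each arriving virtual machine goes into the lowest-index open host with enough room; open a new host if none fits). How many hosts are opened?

  90 → host 1 (new)  [load 90/310]
  150 → host 1  [load 240/310]
  290 → host 2 (new)  [load 290/310]
  120 → host 3 (new)  [load 120/310]
  140 → host 3  [load 260/310]
  180 → host 4 (new)  [load 180/310]
  120 → host 4  [load 300/310]
  180 → host 5 (new)  [load 180/310]
  260 → host 6 (new)  [load 260/310]
  280 → host 7 (new)  [load 280/310]
  290 → host 8 (new)  [load 290/310]
8 hosts opened.

8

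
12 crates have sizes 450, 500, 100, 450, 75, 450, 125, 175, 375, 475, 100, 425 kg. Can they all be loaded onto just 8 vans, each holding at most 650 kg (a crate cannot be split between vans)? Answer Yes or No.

A valid assignment using 7 vans:
  van 1: 500 + 125 = 625
  van 2: 475 + 175 = 650
  van 3: 450 + 100 + 100 = 650
  van 4: 450 + 75 = 525
  van 5: 450 = 450
  van 6: 425 = 425
  van 7: 375 = 375
That uses only 7 ≤ 8, so 8 vans are enough.

Yes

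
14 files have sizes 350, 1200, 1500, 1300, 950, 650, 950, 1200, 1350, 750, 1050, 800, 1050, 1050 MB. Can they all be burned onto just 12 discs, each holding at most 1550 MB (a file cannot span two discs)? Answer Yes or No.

Yes

A valid assignment using 12 discs:
  disc 1: 1500 = 1500
  disc 2: 1350 = 1350
  disc 3: 1300 = 1300
  disc 4: 1200 + 350 = 1550
  disc 5: 1200 = 1200
  disc 6: 1050 = 1050
  disc 7: 1050 = 1050
  disc 8: 1050 = 1050
  disc 9: 950 = 950
  disc 10: 950 = 950
  disc 11: 800 + 750 = 1550
  disc 12: 650 = 650
Every load is within 1550 MB, so 12 discs suffice.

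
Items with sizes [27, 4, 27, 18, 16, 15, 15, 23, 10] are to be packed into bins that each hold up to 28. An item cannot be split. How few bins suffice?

7

Total = 27 + 27 + 23 + 18 + 16 + 15 + 15 + 10 + 4 = 155.
Lower bound: ⌈155/28⌉ = 6 bins.
Also, 7 items each exceed 14, and no two of those can share a bin, so at least 7 bins are needed.
A packing using 7 bins:
  bin 1: 27 = 27
  bin 2: 27 = 27
  bin 3: 23 + 4 = 27
  bin 4: 18 + 10 = 28
  bin 5: 16 = 16
  bin 6: 15 = 15
  bin 7: 15 = 15
This matches the lower bound, so 7 is optimal.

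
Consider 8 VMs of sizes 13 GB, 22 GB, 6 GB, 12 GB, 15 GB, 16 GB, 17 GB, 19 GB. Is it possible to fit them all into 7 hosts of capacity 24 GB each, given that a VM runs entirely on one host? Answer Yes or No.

A valid assignment using 7 hosts:
  host 1: 22 = 22
  host 2: 19 = 19
  host 3: 17 + 6 = 23
  host 4: 16 = 16
  host 5: 15 = 15
  host 6: 13 = 13
  host 7: 12 = 12
Every load is within 24 GB, so 7 hosts suffice.

Yes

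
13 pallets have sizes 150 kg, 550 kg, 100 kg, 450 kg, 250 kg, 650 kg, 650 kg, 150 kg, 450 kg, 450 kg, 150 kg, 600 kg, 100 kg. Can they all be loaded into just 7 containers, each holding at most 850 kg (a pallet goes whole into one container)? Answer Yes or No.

Yes

A valid assignment using 7 containers:
  container 1: 650 + 150 = 800
  container 2: 650 + 150 = 800
  container 3: 600 + 250 = 850
  container 4: 550 + 150 + 100 = 800
  container 5: 450 + 100 = 550
  container 6: 450 = 450
  container 7: 450 = 450
Every load is within 850 kg, so 7 containers suffice.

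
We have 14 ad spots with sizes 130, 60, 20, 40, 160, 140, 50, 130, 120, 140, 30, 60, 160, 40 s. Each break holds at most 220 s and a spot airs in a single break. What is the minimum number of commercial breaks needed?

Total = 160 + 160 + 140 + 140 + 130 + 130 + 120 + 60 + 60 + 50 + 40 + 40 + 30 + 20 = 1280 s.
Lower bound: ⌈1280/220⌉ = 6 commercial breaks.
Also, 7 ad spots each exceed 110 s, and no two of those can share a break, so at least 7 commercial breaks are needed.
A packing using 7 commercial breaks:
  break 1: 160 + 60 = 220
  break 2: 160 + 60 = 220
  break 3: 140 + 50 + 30 = 220
  break 4: 140 + 40 + 40 = 220
  break 5: 130 + 20 = 150
  break 6: 130 = 130
  break 7: 120 = 120
This matches the lower bound, so 7 is optimal.

7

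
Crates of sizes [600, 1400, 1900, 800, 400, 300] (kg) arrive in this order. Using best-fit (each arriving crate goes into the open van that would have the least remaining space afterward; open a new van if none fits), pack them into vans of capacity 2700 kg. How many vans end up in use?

  600 → van 1 (new)  [load 600/2700]
  1400 → van 1  [load 2000/2700]
  1900 → van 2 (new)  [load 1900/2700]
  800 → van 2  [load 2700/2700]
  400 → van 1  [load 2400/2700]
  300 → van 1  [load 2700/2700]
2 vans opened.

2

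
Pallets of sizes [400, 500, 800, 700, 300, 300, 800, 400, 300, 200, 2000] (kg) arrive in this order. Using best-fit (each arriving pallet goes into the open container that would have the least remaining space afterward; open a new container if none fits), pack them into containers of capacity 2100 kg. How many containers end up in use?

4

  400 → container 1 (new)  [load 400/2100]
  500 → container 1  [load 900/2100]
  800 → container 1  [load 1700/2100]
  700 → container 2 (new)  [load 700/2100]
  300 → container 1  [load 2000/2100]
  300 → container 2  [load 1000/2100]
  800 → container 2  [load 1800/2100]
  400 → container 3 (new)  [load 400/2100]
  300 → container 2  [load 2100/2100]
  200 → container 3  [load 600/2100]
  2000 → container 4 (new)  [load 2000/2100]
4 containers opened.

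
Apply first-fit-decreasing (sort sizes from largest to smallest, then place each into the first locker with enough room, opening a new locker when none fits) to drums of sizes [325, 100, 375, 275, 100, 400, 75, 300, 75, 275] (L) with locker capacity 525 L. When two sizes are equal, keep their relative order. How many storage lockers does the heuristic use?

Sorted descending: 400, 375, 325, 300, 275, 275, 100, 100, 75, 75.
  400 → locker 1 (new)  [load 400/525]
  375 → locker 2 (new)  [load 375/525]
  325 → locker 3 (new)  [load 325/525]
  300 → locker 4 (new)  [load 300/525]
  275 → locker 5 (new)  [load 275/525]
  275 → locker 6 (new)  [load 275/525]
  100 → locker 1  [load 500/525]
  100 → locker 2  [load 475/525]
  75 → locker 3  [load 400/525]
  75 → locker 3  [load 475/525]
6 storage lockers opened.

6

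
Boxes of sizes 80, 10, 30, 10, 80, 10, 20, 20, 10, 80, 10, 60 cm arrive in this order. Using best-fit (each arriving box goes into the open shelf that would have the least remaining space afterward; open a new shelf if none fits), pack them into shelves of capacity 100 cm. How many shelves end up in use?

5

  80 → shelf 1 (new)  [load 80/100]
  10 → shelf 1  [load 90/100]
  30 → shelf 2 (new)  [load 30/100]
  10 → shelf 1  [load 100/100]
  80 → shelf 3 (new)  [load 80/100]
  10 → shelf 3  [load 90/100]
  20 → shelf 2  [load 50/100]
  20 → shelf 2  [load 70/100]
  10 → shelf 3  [load 100/100]
  80 → shelf 4 (new)  [load 80/100]
  10 → shelf 4  [load 90/100]
  60 → shelf 5 (new)  [load 60/100]
5 shelves opened.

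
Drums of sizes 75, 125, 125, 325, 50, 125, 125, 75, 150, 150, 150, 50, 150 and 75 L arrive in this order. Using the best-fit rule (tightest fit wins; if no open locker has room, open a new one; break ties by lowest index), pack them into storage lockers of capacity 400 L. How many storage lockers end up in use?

5

  75 → locker 1 (new)  [load 75/400]
  125 → locker 1  [load 200/400]
  125 → locker 1  [load 325/400]
  325 → locker 2 (new)  [load 325/400]
  50 → locker 1  [load 375/400]
  125 → locker 3 (new)  [load 125/400]
  125 → locker 3  [load 250/400]
  75 → locker 2  [load 400/400]
  150 → locker 3  [load 400/400]
  150 → locker 4 (new)  [load 150/400]
  150 → locker 4  [load 300/400]
  50 → locker 4  [load 350/400]
  150 → locker 5 (new)  [load 150/400]
  75 → locker 5  [load 225/400]
5 storage lockers opened.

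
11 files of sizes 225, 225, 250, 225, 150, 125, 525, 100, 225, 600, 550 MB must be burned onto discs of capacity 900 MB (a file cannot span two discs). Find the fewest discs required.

Total = 600 + 550 + 525 + 250 + 225 + 225 + 225 + 225 + 150 + 125 + 100 = 3200 MB.
Lower bound: ⌈3200/900⌉ = 4 discs.
A packing using 4 discs:
  disc 1: 600 + 250 = 850
  disc 2: 550 + 225 + 125 = 900
  disc 3: 525 + 225 + 150 = 900
  disc 4: 225 + 225 + 100 = 550
This matches the lower bound, so 4 is optimal.

4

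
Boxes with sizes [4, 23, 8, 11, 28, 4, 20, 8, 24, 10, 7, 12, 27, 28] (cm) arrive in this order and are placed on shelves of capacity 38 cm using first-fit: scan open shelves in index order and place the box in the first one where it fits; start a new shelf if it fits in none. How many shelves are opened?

  4 → shelf 1 (new)  [load 4/38]
  23 → shelf 1  [load 27/38]
  8 → shelf 1  [load 35/38]
  11 → shelf 2 (new)  [load 11/38]
  28 → shelf 3 (new)  [load 28/38]
  4 → shelf 2  [load 15/38]
  20 → shelf 2  [load 35/38]
  8 → shelf 3  [load 36/38]
  24 → shelf 4 (new)  [load 24/38]
  10 → shelf 4  [load 34/38]
  7 → shelf 5 (new)  [load 7/38]
  12 → shelf 5  [load 19/38]
  27 → shelf 6 (new)  [load 27/38]
  28 → shelf 7 (new)  [load 28/38]
7 shelves opened.

7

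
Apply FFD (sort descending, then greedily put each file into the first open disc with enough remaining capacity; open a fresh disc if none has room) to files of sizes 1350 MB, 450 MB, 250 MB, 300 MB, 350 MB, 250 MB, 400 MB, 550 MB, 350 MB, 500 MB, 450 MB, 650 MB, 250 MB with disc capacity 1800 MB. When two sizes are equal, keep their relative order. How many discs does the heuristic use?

Sorted descending: 1350, 650, 550, 500, 450, 450, 400, 350, 350, 300, 250, 250, 250.
  1350 → disc 1 (new)  [load 1350/1800]
  650 → disc 2 (new)  [load 650/1800]
  550 → disc 2  [load 1200/1800]
  500 → disc 2  [load 1700/1800]
  450 → disc 1  [load 1800/1800]
  450 → disc 3 (new)  [load 450/1800]
  400 → disc 3  [load 850/1800]
  350 → disc 3  [load 1200/1800]
  350 → disc 3  [load 1550/1800]
  300 → disc 4 (new)  [load 300/1800]
  250 → disc 3  [load 1800/1800]
  250 → disc 4  [load 550/1800]
  250 → disc 4  [load 800/1800]
4 discs opened.

4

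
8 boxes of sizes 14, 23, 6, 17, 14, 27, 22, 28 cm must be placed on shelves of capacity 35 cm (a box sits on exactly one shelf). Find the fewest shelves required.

6

Total = 28 + 27 + 23 + 22 + 17 + 14 + 14 + 6 = 151 cm.
Lower bound: ⌈151/35⌉ = 5 shelves.
A packing using 6 shelves:
  shelf 1: 28 + 6 = 34
  shelf 2: 27 = 27
  shelf 3: 23 = 23
  shelf 4: 22 = 22
  shelf 5: 17 + 14 = 31
  shelf 6: 14 = 14
No arrangement into 5 shelves stays within capacity, so 6 is optimal.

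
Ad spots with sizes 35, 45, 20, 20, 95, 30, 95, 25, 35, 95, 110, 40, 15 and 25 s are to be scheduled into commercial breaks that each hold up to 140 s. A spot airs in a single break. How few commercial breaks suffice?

5

Total = 110 + 95 + 95 + 95 + 45 + 40 + 35 + 35 + 30 + 25 + 25 + 20 + 20 + 15 = 685 s.
Lower bound: ⌈685/140⌉ = 5 commercial breaks.
A packing using 5 commercial breaks:
  break 1: 110 + 30 = 140
  break 2: 95 + 45 = 140
  break 3: 95 + 40 = 135
  break 4: 95 + 35 = 130
  break 5: 35 + 25 + 25 + 20 + 20 + 15 = 140
This matches the lower bound, so 5 is optimal.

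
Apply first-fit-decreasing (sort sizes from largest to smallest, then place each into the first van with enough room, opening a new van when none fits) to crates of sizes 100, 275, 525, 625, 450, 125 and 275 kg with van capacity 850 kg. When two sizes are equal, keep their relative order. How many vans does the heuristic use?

3

Sorted descending: 625, 525, 450, 275, 275, 125, 100.
  625 → van 1 (new)  [load 625/850]
  525 → van 2 (new)  [load 525/850]
  450 → van 3 (new)  [load 450/850]
  275 → van 2  [load 800/850]
  275 → van 3  [load 725/850]
  125 → van 1  [load 750/850]
  100 → van 1  [load 850/850]
3 vans opened.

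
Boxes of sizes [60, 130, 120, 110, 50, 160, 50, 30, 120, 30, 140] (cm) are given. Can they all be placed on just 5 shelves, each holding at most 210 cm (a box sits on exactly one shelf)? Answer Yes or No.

Total = 1000 cm; ⌈1000/210⌉ = 5.
6 boxes each exceed half the capacity and cannot share a shelf, forcing at least 6 shelves.
At least 6 shelves are required, but only 5 are allowed.

No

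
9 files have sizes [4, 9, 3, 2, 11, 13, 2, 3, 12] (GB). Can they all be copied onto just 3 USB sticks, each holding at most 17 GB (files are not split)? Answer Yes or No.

No

Total = 59 GB; ⌈59/17⌉ = 4.
At least 4 USB sticks are required, but only 3 are allowed.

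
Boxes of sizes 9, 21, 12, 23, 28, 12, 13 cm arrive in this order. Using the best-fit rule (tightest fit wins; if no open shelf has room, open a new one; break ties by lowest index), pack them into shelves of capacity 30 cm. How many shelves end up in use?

5

  9 → shelf 1 (new)  [load 9/30]
  21 → shelf 1  [load 30/30]
  12 → shelf 2 (new)  [load 12/30]
  23 → shelf 3 (new)  [load 23/30]
  28 → shelf 4 (new)  [load 28/30]
  12 → shelf 2  [load 24/30]
  13 → shelf 5 (new)  [load 13/30]
5 shelves opened.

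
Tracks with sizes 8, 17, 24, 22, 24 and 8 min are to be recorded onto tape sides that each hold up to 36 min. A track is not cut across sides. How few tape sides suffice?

4

Total = 24 + 24 + 22 + 17 + 8 + 8 = 103 min.
Lower bound: ⌈103/36⌉ = 3 tape sides.
A packing using 4 tape sides:
  side 1: 24 + 8 = 32
  side 2: 24 + 8 = 32
  side 3: 22 = 22
  side 4: 17 = 17
No arrangement into 3 tape sides stays within capacity, so 4 is optimal.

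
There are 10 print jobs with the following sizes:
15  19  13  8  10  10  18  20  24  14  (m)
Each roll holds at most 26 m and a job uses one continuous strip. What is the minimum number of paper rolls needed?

Total = 24 + 20 + 19 + 18 + 15 + 14 + 13 + 10 + 10 + 8 = 151 m.
Lower bound: ⌈151/26⌉ = 6 paper rolls.
A packing using 7 paper rolls:
  roll 1: 24 = 24
  roll 2: 20 = 20
  roll 3: 19 = 19
  roll 4: 18 + 8 = 26
  roll 5: 15 + 10 = 25
  roll 6: 14 + 10 = 24
  roll 7: 13 = 13
No arrangement into 6 paper rolls stays within capacity, so 7 is optimal.

7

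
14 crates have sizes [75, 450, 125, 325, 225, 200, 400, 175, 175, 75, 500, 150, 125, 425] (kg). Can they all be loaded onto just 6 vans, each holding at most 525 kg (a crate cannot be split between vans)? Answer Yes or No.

No

Total = 3425 kg; ⌈3425/525⌉ = 7.
At least 7 vans are required, but only 6 are allowed.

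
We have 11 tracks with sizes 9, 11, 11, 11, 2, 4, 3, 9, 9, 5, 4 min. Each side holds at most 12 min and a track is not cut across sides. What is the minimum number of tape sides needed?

8

Total = 11 + 11 + 11 + 9 + 9 + 9 + 5 + 4 + 4 + 3 + 2 = 78 min.
Lower bound: ⌈78/12⌉ = 7 tape sides.
A packing using 8 tape sides:
  side 1: 11 = 11
  side 2: 11 = 11
  side 3: 11 = 11
  side 4: 9 + 3 = 12
  side 5: 9 + 2 = 11
  side 6: 9 = 9
  side 7: 5 + 4 = 9
  side 8: 4 = 4
No arrangement into 7 tape sides stays within capacity, so 8 is optimal.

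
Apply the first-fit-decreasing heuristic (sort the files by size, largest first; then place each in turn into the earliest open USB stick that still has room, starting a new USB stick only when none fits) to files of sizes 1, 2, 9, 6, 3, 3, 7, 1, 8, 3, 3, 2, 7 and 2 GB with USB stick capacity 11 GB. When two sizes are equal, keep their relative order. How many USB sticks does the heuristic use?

6

Sorted descending: 9, 8, 7, 7, 6, 3, 3, 3, 3, 2, 2, 2, 1, 1.
  9 → USB stick 1 (new)  [load 9/11]
  8 → USB stick 2 (new)  [load 8/11]
  7 → USB stick 3 (new)  [load 7/11]
  7 → USB stick 4 (new)  [load 7/11]
  6 → USB stick 5 (new)  [load 6/11]
  3 → USB stick 2  [load 11/11]
  3 → USB stick 3  [load 10/11]
  3 → USB stick 4  [load 10/11]
  3 → USB stick 5  [load 9/11]
  2 → USB stick 1  [load 11/11]
  2 → USB stick 5  [load 11/11]
  2 → USB stick 6 (new)  [load 2/11]
  1 → USB stick 3  [load 11/11]
  1 → USB stick 4  [load 11/11]
6 USB sticks opened.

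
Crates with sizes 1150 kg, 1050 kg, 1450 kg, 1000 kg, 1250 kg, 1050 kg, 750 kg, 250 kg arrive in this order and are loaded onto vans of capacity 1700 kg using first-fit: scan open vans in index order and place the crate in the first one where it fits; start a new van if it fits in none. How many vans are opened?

  1150 → van 1 (new)  [load 1150/1700]
  1050 → van 2 (new)  [load 1050/1700]
  1450 → van 3 (new)  [load 1450/1700]
  1000 → van 4 (new)  [load 1000/1700]
  1250 → van 5 (new)  [load 1250/1700]
  1050 → van 6 (new)  [load 1050/1700]
  750 → van 7 (new)  [load 750/1700]
  250 → van 1  [load 1400/1700]
7 vans opened.

7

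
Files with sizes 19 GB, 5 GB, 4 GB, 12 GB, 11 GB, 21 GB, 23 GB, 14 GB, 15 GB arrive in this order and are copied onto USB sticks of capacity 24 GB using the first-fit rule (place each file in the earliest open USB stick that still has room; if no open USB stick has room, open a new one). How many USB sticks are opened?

  19 → USB stick 1 (new)  [load 19/24]
  5 → USB stick 1  [load 24/24]
  4 → USB stick 2 (new)  [load 4/24]
  12 → USB stick 2  [load 16/24]
  11 → USB stick 3 (new)  [load 11/24]
  21 → USB stick 4 (new)  [load 21/24]
  23 → USB stick 5 (new)  [load 23/24]
  14 → USB stick 6 (new)  [load 14/24]
  15 → USB stick 7 (new)  [load 15/24]
7 USB sticks opened.

7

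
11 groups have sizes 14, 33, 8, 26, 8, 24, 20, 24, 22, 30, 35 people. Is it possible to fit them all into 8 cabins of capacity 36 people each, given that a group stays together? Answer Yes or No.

Yes

A valid assignment using 8 cabins:
  cabin 1: 35 = 35
  cabin 2: 33 = 33
  cabin 3: 30 = 30
  cabin 4: 26 + 8 = 34
  cabin 5: 24 + 8 = 32
  cabin 6: 24 = 24
  cabin 7: 22 + 14 = 36
  cabin 8: 20 = 20
Every load is within 36 people, so 8 cabins suffice.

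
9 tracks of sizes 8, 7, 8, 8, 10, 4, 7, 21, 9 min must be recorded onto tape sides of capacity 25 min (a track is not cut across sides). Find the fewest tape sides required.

Total = 21 + 10 + 9 + 8 + 8 + 8 + 7 + 7 + 4 = 82 min.
Lower bound: ⌈82/25⌉ = 4 tape sides.
A packing using 4 tape sides:
  side 1: 21 + 4 = 25
  side 2: 10 + 9 = 19
  side 3: 8 + 8 + 8 = 24
  side 4: 7 + 7 = 14
This matches the lower bound, so 4 is optimal.

4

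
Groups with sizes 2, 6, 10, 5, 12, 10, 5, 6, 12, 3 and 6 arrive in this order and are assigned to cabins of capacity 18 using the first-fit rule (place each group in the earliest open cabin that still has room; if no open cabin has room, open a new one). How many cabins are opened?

  2 → cabin 1 (new)  [load 2/18]
  6 → cabin 1  [load 8/18]
  10 → cabin 1  [load 18/18]
  5 → cabin 2 (new)  [load 5/18]
  12 → cabin 2  [load 17/18]
  10 → cabin 3 (new)  [load 10/18]
  5 → cabin 3  [load 15/18]
  6 → cabin 4 (new)  [load 6/18]
  12 → cabin 4  [load 18/18]
  3 → cabin 3  [load 18/18]
  6 → cabin 5 (new)  [load 6/18]
5 cabins opened.

5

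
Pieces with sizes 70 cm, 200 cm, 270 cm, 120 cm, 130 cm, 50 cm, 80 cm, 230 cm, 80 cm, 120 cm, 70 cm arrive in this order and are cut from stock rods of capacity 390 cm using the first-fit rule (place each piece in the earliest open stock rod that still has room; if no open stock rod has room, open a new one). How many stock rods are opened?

  70 → stock rod 1 (new)  [load 70/390]
  200 → stock rod 1  [load 270/390]
  270 → stock rod 2 (new)  [load 270/390]
  120 → stock rod 1  [load 390/390]
  130 → stock rod 3 (new)  [load 130/390]
  50 → stock rod 2  [load 320/390]
  80 → stock rod 3  [load 210/390]
  230 → stock rod 4 (new)  [load 230/390]
  80 → stock rod 3  [load 290/390]
  120 → stock rod 4  [load 350/390]
  70 → stock rod 2  [load 390/390]
4 stock rods opened.

4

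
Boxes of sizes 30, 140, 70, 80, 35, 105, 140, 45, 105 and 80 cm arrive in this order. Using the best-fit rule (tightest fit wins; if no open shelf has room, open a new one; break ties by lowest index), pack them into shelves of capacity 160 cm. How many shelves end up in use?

  30 → shelf 1 (new)  [load 30/160]
  140 → shelf 2 (new)  [load 140/160]
  70 → shelf 1  [load 100/160]
  80 → shelf 3 (new)  [load 80/160]
  35 → shelf 1  [load 135/160]
  105 → shelf 4 (new)  [load 105/160]
  140 → shelf 5 (new)  [load 140/160]
  45 → shelf 4  [load 150/160]
  105 → shelf 6 (new)  [load 105/160]
  80 → shelf 3  [load 160/160]
6 shelves opened.

6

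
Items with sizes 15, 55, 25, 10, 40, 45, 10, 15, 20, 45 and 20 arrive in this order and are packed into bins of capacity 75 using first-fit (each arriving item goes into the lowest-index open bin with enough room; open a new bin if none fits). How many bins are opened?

5

  15 → bin 1 (new)  [load 15/75]
  55 → bin 1  [load 70/75]
  25 → bin 2 (new)  [load 25/75]
  10 → bin 2  [load 35/75]
  40 → bin 2  [load 75/75]
  45 → bin 3 (new)  [load 45/75]
  10 → bin 3  [load 55/75]
  15 → bin 3  [load 70/75]
  20 → bin 4 (new)  [load 20/75]
  45 → bin 4  [load 65/75]
  20 → bin 5 (new)  [load 20/75]
5 bins opened.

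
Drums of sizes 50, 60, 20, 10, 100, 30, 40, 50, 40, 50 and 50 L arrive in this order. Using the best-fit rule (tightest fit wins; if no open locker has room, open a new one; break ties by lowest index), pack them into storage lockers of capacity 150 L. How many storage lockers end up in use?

4

  50 → locker 1 (new)  [load 50/150]
  60 → locker 1  [load 110/150]
  20 → locker 1  [load 130/150]
  10 → locker 1  [load 140/150]
  100 → locker 2 (new)  [load 100/150]
  30 → locker 2  [load 130/150]
  40 → locker 3 (new)  [load 40/150]
  50 → locker 3  [load 90/150]
  40 → locker 3  [load 130/150]
  50 → locker 4 (new)  [load 50/150]
  50 → locker 4  [load 100/150]
4 storage lockers opened.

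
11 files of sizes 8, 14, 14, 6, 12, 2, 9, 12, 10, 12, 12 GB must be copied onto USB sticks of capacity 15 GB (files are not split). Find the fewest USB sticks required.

9

Total = 14 + 14 + 12 + 12 + 12 + 12 + 10 + 9 + 8 + 6 + 2 = 111 GB.
Lower bound: ⌈111/15⌉ = 8 USB sticks.
Also, 9 files each exceed 15/2 GB, and no two of those can share a USB stick, so at least 9 USB sticks are needed.
A packing using 9 USB sticks:
  USB stick 1: 14 = 14
  USB stick 2: 14 = 14
  USB stick 3: 12 + 2 = 14
  USB stick 4: 12 = 12
  USB stick 5: 12 = 12
  USB stick 6: 12 = 12
  USB stick 7: 10 = 10
  USB stick 8: 9 + 6 = 15
  USB stick 9: 8 = 8
This matches the lower bound, so 9 is optimal.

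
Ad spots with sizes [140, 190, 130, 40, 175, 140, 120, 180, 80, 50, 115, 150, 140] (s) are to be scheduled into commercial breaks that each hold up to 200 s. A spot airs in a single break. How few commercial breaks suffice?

Total = 190 + 180 + 175 + 150 + 140 + 140 + 140 + 130 + 120 + 115 + 80 + 50 + 40 = 1650 s.
Lower bound: ⌈1650/200⌉ = 9 commercial breaks.
Also, 10 ad spots each exceed 100 s, and no two of those can share a break, so at least 10 commercial breaks are needed.
A packing using 10 commercial breaks:
  break 1: 190 = 190
  break 2: 180 = 180
  break 3: 175 = 175
  break 4: 150 + 50 = 200
  break 5: 140 + 40 = 180
  break 6: 140 = 140
  break 7: 140 = 140
  break 8: 130 = 130
  break 9: 120 + 80 = 200
  break 10: 115 = 115
This matches the lower bound, so 10 is optimal.

10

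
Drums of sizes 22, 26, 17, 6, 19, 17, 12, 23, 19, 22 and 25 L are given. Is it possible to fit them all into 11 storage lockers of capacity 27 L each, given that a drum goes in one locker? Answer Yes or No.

A valid assignment using 10 storage lockers:
  locker 1: 26 = 26
  locker 2: 25 = 25
  locker 3: 23 = 23
  locker 4: 22 = 22
  locker 5: 22 = 22
  locker 6: 19 + 6 = 25
  locker 7: 19 = 19
  locker 8: 17 = 17
  locker 9: 17 = 17
  locker 10: 12 = 12
That uses only 10 ≤ 11, so 11 storage lockers are enough.

Yes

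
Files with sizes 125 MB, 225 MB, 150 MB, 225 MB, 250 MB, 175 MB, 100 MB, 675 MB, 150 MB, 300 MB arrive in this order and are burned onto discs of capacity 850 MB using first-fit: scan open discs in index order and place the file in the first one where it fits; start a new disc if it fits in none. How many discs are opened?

  125 → disc 1 (new)  [load 125/850]
  225 → disc 1  [load 350/850]
  150 → disc 1  [load 500/850]
  225 → disc 1  [load 725/850]
  250 → disc 2 (new)  [load 250/850]
  175 → disc 2  [load 425/850]
  100 → disc 1  [load 825/850]
  675 → disc 3 (new)  [load 675/850]
  150 → disc 2  [load 575/850]
  300 → disc 4 (new)  [load 300/850]
4 discs opened.

4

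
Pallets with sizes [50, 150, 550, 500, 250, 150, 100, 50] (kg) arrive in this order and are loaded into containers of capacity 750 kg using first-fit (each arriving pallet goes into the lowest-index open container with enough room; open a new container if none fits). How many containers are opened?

3

  50 → container 1 (new)  [load 50/750]
  150 → container 1  [load 200/750]
  550 → container 1  [load 750/750]
  500 → container 2 (new)  [load 500/750]
  250 → container 2  [load 750/750]
  150 → container 3 (new)  [load 150/750]
  100 → container 3  [load 250/750]
  50 → container 3  [load 300/750]
3 containers opened.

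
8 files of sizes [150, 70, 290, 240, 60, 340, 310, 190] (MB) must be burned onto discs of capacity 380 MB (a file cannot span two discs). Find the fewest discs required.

5

Total = 340 + 310 + 290 + 240 + 190 + 150 + 70 + 60 = 1650 MB.
Lower bound: ⌈1650/380⌉ = 5 discs.
A packing using 5 discs:
  disc 1: 340 = 340
  disc 2: 310 + 70 = 380
  disc 3: 290 + 60 = 350
  disc 4: 240 = 240
  disc 5: 190 + 150 = 340
This matches the lower bound, so 5 is optimal.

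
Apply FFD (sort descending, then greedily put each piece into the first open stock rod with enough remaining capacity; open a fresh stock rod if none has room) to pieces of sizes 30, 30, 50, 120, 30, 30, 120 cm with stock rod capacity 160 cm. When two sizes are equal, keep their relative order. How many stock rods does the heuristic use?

3

Sorted descending: 120, 120, 50, 30, 30, 30, 30.
  120 → stock rod 1 (new)  [load 120/160]
  120 → stock rod 2 (new)  [load 120/160]
  50 → stock rod 3 (new)  [load 50/160]
  30 → stock rod 1  [load 150/160]
  30 → stock rod 2  [load 150/160]
  30 → stock rod 3  [load 80/160]
  30 → stock rod 3  [load 110/160]
3 stock rods opened.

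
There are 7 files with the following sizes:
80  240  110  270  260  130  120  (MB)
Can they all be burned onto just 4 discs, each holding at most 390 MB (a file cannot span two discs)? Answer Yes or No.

Yes

A valid assignment using 4 discs:
  disc 1: 270 + 120 = 390
  disc 2: 260 + 130 = 390
  disc 3: 240 + 110 = 350
  disc 4: 80 = 80
Every load is within 390 MB, so 4 discs suffice.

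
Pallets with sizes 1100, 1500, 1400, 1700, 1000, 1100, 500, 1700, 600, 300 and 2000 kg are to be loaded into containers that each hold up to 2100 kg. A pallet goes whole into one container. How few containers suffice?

Total = 2000 + 1700 + 1700 + 1500 + 1400 + 1100 + 1100 + 1000 + 600 + 500 + 300 = 12900 kg.
Lower bound: ⌈12900/2100⌉ = 7 containers.
A packing using 7 containers:
  container 1: 2000 = 2000
  container 2: 1700 + 300 = 2000
  container 3: 1700 = 1700
  container 4: 1500 + 600 = 2100
  container 5: 1400 + 500 = 1900
  container 6: 1100 + 1000 = 2100
  container 7: 1100 = 1100
This matches the lower bound, so 7 is optimal.

7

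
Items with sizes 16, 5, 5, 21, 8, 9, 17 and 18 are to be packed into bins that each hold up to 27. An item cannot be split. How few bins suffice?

4

Total = 21 + 18 + 17 + 16 + 9 + 8 + 5 + 5 = 99.
Lower bound: ⌈99/27⌉ = 4 bins.
A packing using 4 bins:
  bin 1: 21 + 5 = 26
  bin 2: 18 + 9 = 27
  bin 3: 17 + 8 = 25
  bin 4: 16 + 5 = 21
This matches the lower bound, so 4 is optimal.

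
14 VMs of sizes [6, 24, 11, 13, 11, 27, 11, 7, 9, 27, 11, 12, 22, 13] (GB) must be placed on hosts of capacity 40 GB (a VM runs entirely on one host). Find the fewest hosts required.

6

Total = 27 + 27 + 24 + 22 + 13 + 13 + 12 + 11 + 11 + 11 + 11 + 9 + 7 + 6 = 204 GB.
Lower bound: ⌈204/40⌉ = 6 hosts.
A packing using 6 hosts:
  host 1: 27 + 13 = 40
  host 2: 27 + 13 = 40
  host 3: 24 + 12 = 36
  host 4: 22 + 11 + 7 = 40
  host 5: 11 + 11 + 11 + 6 = 39
  host 6: 9 = 9
This matches the lower bound, so 6 is optimal.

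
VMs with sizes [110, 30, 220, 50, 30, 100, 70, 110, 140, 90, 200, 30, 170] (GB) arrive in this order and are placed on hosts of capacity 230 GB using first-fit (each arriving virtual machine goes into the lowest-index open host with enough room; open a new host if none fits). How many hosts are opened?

7

  110 → host 1 (new)  [load 110/230]
  30 → host 1  [load 140/230]
  220 → host 2 (new)  [load 220/230]
  50 → host 1  [load 190/230]
  30 → host 1  [load 220/230]
  100 → host 3 (new)  [load 100/230]
  70 → host 3  [load 170/230]
  110 → host 4 (new)  [load 110/230]
  140 → host 5 (new)  [load 140/230]
  90 → host 4  [load 200/230]
  200 → host 6 (new)  [load 200/230]
  30 → host 3  [load 200/230]
  170 → host 7 (new)  [load 170/230]
7 hosts opened.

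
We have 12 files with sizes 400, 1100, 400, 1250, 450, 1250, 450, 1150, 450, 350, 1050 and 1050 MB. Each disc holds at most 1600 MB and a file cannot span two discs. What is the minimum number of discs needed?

7

Total = 1250 + 1250 + 1150 + 1100 + 1050 + 1050 + 450 + 450 + 450 + 400 + 400 + 350 = 9350 MB.
Lower bound: ⌈9350/1600⌉ = 6 discs.
A packing using 7 discs:
  disc 1: 1250 + 350 = 1600
  disc 2: 1250 = 1250
  disc 3: 1150 + 450 = 1600
  disc 4: 1100 + 450 = 1550
  disc 5: 1050 + 450 = 1500
  disc 6: 1050 + 400 = 1450
  disc 7: 400 = 400
No arrangement into 6 discs stays within capacity, so 7 is optimal.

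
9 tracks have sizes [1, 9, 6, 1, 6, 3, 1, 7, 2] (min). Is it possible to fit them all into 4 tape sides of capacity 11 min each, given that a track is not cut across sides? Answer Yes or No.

Yes

A valid assignment using 4 tape sides:
  side 1: 9 + 2 = 11
  side 2: 7 + 3 + 1 = 11
  side 3: 6 + 1 + 1 = 8
  side 4: 6 = 6
Every load is within 11 min, so 4 tape sides suffice.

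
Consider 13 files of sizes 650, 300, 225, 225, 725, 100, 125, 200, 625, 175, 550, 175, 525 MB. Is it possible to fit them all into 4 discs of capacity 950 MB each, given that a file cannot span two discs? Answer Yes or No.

No

Total = 4600 MB; ⌈4600/950⌉ = 5.
At least 5 discs are required, but only 4 are allowed.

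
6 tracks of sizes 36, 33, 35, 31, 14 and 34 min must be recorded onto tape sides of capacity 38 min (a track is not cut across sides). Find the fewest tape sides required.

6

Total = 36 + 35 + 34 + 33 + 31 + 14 = 183 min.
Lower bound: ⌈183/38⌉ = 5 tape sides.
A packing using 6 tape sides:
  side 1: 36 = 36
  side 2: 35 = 35
  side 3: 34 = 34
  side 4: 33 = 33
  side 5: 31 = 31
  side 6: 14 = 14
No arrangement into 5 tape sides stays within capacity, so 6 is optimal.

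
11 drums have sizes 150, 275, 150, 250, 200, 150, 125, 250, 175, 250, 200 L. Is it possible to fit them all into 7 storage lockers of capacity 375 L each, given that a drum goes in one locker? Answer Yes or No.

Yes

A valid assignment using 7 storage lockers:
  locker 1: 275 = 275
  locker 2: 250 + 125 = 375
  locker 3: 250 = 250
  locker 4: 250 = 250
  locker 5: 200 + 175 = 375
  locker 6: 200 + 150 = 350
  locker 7: 150 + 150 = 300
Every load is within 375 L, so 7 storage lockers suffice.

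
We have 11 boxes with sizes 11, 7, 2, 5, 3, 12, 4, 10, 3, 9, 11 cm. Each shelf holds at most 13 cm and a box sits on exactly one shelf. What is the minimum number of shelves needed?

7

Total = 12 + 11 + 11 + 10 + 9 + 7 + 5 + 4 + 3 + 3 + 2 = 77 cm.
Lower bound: ⌈77/13⌉ = 6 shelves.
A packing using 7 shelves:
  shelf 1: 12 = 12
  shelf 2: 11 + 2 = 13
  shelf 3: 11 = 11
  shelf 4: 10 + 3 = 13
  shelf 5: 9 + 4 = 13
  shelf 6: 7 + 5 = 12
  shelf 7: 3 = 3
No arrangement into 6 shelves stays within capacity, so 7 is optimal.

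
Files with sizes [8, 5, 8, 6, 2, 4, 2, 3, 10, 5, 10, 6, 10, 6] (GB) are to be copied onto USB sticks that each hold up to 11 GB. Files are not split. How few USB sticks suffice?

9

Total = 10 + 10 + 10 + 8 + 8 + 6 + 6 + 6 + 5 + 5 + 4 + 3 + 2 + 2 = 85 GB.
Lower bound: ⌈85/11⌉ = 8 USB sticks.
A packing using 9 USB sticks:
  USB stick 1: 10 = 10
  USB stick 2: 10 = 10
  USB stick 3: 10 = 10
  USB stick 4: 8 + 3 = 11
  USB stick 5: 8 + 2 = 10
  USB stick 6: 6 + 5 = 11
  USB stick 7: 6 + 5 = 11
  USB stick 8: 6 + 4 = 10
  USB stick 9: 2 = 2
No arrangement into 8 USB sticks stays within capacity, so 9 is optimal.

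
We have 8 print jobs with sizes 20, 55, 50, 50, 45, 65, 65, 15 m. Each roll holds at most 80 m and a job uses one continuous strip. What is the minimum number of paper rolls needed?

6

Total = 65 + 65 + 55 + 50 + 50 + 45 + 20 + 15 = 365 m.
Lower bound: ⌈365/80⌉ = 5 paper rolls.
Also, 6 print jobs each exceed 40 m, and no two of those can share a roll, so at least 6 paper rolls are needed.
A packing using 6 paper rolls:
  roll 1: 65 + 15 = 80
  roll 2: 65 = 65
  roll 3: 55 + 20 = 75
  roll 4: 50 = 50
  roll 5: 50 = 50
  roll 6: 45 = 45
This matches the lower bound, so 6 is optimal.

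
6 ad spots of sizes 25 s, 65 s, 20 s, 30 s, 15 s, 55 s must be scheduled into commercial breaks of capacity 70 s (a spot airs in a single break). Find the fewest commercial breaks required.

Total = 65 + 55 + 30 + 25 + 20 + 15 = 210 s.
Lower bound: ⌈210/70⌉ = 3 commercial breaks.
A packing using 4 commercial breaks:
  break 1: 65 = 65
  break 2: 55 + 15 = 70
  break 3: 30 + 25 = 55
  break 4: 20 = 20
No arrangement into 3 commercial breaks stays within capacity, so 4 is optimal.

4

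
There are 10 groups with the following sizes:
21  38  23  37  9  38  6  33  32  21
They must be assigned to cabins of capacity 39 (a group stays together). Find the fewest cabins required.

Total = 38 + 38 + 37 + 33 + 32 + 23 + 21 + 21 + 9 + 6 = 258.
Lower bound: ⌈258/39⌉ = 7 cabins.
Also, 8 groups each exceed 39/2, and no two of those can share a cabin, so at least 8 cabins are needed.
A packing using 8 cabins:
  cabin 1: 38 = 38
  cabin 2: 38 = 38
  cabin 3: 37 = 37
  cabin 4: 33 + 6 = 39
  cabin 5: 32 = 32
  cabin 6: 23 + 9 = 32
  cabin 7: 21 = 21
  cabin 8: 21 = 21
This matches the lower bound, so 8 is optimal.

8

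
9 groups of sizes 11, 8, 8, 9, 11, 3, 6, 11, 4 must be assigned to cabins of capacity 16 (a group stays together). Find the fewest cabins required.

Total = 11 + 11 + 11 + 9 + 8 + 8 + 6 + 4 + 3 = 71.
Lower bound: ⌈71/16⌉ = 5 cabins.
A packing using 5 cabins:
  cabin 1: 11 + 4 = 15
  cabin 2: 11 + 3 = 14
  cabin 3: 11 = 11
  cabin 4: 9 + 6 = 15
  cabin 5: 8 + 8 = 16
This matches the lower bound, so 5 is optimal.

5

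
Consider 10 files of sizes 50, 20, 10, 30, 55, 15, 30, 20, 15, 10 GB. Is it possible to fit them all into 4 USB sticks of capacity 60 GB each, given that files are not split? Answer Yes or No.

Total = 255 GB; ⌈255/60⌉ = 5.
At least 5 USB sticks are required, but only 4 are allowed.

No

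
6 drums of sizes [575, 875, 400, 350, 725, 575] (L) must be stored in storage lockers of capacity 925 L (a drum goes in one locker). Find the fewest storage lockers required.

5

Total = 875 + 725 + 575 + 575 + 400 + 350 = 3500 L.
Lower bound: ⌈3500/925⌉ = 4 storage lockers.
A packing using 5 storage lockers:
  locker 1: 875 = 875
  locker 2: 725 = 725
  locker 3: 575 + 350 = 925
  locker 4: 575 = 575
  locker 5: 400 = 400
No arrangement into 4 storage lockers stays within capacity, so 5 is optimal.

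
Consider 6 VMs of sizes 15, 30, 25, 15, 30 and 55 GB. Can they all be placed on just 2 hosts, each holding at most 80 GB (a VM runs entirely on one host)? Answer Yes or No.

No

Total = 170 GB; ⌈170/80⌉ = 3.
At least 3 hosts are required, but only 2 are allowed.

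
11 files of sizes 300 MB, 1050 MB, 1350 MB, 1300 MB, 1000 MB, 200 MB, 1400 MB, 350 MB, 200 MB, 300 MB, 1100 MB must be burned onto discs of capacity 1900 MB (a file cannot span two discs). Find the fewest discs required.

6

Total = 1400 + 1350 + 1300 + 1100 + 1050 + 1000 + 350 + 300 + 300 + 200 + 200 = 8550 MB.
Lower bound: ⌈8550/1900⌉ = 5 discs.
Also, 6 files each exceed 950 MB, and no two of those can share a disc, so at least 6 discs are needed.
A packing using 6 discs:
  disc 1: 1400 + 350 = 1750
  disc 2: 1350 + 300 + 200 = 1850
  disc 3: 1300 + 300 + 200 = 1800
  disc 4: 1100 = 1100
  disc 5: 1050 = 1050
  disc 6: 1000 = 1000
This matches the lower bound, so 6 is optimal.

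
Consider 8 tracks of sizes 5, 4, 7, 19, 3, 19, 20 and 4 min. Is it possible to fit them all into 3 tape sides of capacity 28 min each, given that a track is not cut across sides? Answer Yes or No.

Yes

A valid assignment using 3 tape sides:
  side 1: 20 + 7 = 27
  side 2: 19 + 5 + 4 = 28
  side 3: 19 + 4 + 3 = 26
Every load is within 28 min, so 3 tape sides suffice.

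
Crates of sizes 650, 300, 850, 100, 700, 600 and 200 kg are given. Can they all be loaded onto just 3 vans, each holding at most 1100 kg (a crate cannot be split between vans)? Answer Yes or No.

No

Total = 3400 kg; ⌈3400/1100⌉ = 4.
At least 4 vans are required, but only 3 are allowed.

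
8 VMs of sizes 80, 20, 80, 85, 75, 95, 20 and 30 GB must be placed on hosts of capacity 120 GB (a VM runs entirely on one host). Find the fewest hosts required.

Total = 95 + 85 + 80 + 80 + 75 + 30 + 20 + 20 = 485 GB.
Lower bound: ⌈485/120⌉ = 5 hosts.
A packing using 5 hosts:
  host 1: 95 + 20 = 115
  host 2: 85 + 30 = 115
  host 3: 80 + 20 = 100
  host 4: 80 = 80
  host 5: 75 = 75
This matches the lower bound, so 5 is optimal.

5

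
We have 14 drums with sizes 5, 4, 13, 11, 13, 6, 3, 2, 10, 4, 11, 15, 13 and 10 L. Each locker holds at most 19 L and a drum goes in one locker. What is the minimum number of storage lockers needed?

Total = 15 + 13 + 13 + 13 + 11 + 11 + 10 + 10 + 6 + 5 + 4 + 4 + 3 + 2 = 120 L.
Lower bound: ⌈120/19⌉ = 7 storage lockers.
Also, 8 drums each exceed 19/2 L, and no two of those can share a locker, so at least 8 storage lockers are needed.
A packing using 8 storage lockers:
  locker 1: 15 + 4 = 19
  locker 2: 13 + 6 = 19
  locker 3: 13 + 5 = 18
  locker 4: 13 + 4 + 2 = 19
  locker 5: 11 + 3 = 14
  locker 6: 11 = 11
  locker 7: 10 = 10
  locker 8: 10 = 10
This matches the lower bound, so 8 is optimal.

8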